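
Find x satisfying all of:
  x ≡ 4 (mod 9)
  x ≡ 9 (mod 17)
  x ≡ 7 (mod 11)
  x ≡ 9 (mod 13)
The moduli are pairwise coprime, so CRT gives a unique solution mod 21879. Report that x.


Product of moduli M = 9 · 17 · 11 · 13 = 21879.
Merge one congruence at a time:
  Start: x ≡ 4 (mod 9).
  Combine with x ≡ 9 (mod 17); new modulus lcm = 153.
    Write x = 4 + 9·t and substitute into x ≡ 9 (mod 17): 9·t ≡ 9 − 4 = 5 (mod 17).
    The inverse of 9 mod 17 is 2 (since 9·2 = 18 = 1·17 + 1), so t ≡ 2·5 = 10 ≡ 10 (mod 17).
    Then x = 4 + 9·10 = 94, valid modulo lcm(9, 17) = 153: x ≡ 94 (mod 153).
  Combine with x ≡ 7 (mod 11); new modulus lcm = 1683.
    Write x = 94 + 153·t and substitute into x ≡ 7 (mod 11): 153·t ≡ 7 − 94 = -87 (mod 11).
    Reduce coefficients mod 11: 10·t ≡ 1 (mod 11).
    The inverse of 10 mod 11 is 10 (since 10·10 = 100 = 9·11 + 1), so t ≡ 10·1 = 10 ≡ 10 (mod 11).
    Then x = 94 + 153·10 = 1624, valid modulo lcm(153, 11) = 1683: x ≡ 1624 (mod 1683).
  Combine with x ≡ 9 (mod 13); new modulus lcm = 21879.
    Write x = 1624 + 1683·t and substitute into x ≡ 9 (mod 13): 1683·t ≡ 9 − 1624 = -1615 (mod 13).
    Reduce coefficients mod 13: 6·t ≡ 10 (mod 13).
    The inverse of 6 mod 13 is 11 (since 6·11 = 66 = 5·13 + 1), so t ≡ 11·10 = 110 ≡ 6 (mod 13).
    Then x = 1624 + 1683·6 = 11722, valid modulo lcm(1683, 13) = 21879: x ≡ 11722 (mod 21879).
Verify against each original: 11722 mod 9 = 4, 11722 mod 17 = 9, 11722 mod 11 = 7, 11722 mod 13 = 9.

x ≡ 11722 (mod 21879).


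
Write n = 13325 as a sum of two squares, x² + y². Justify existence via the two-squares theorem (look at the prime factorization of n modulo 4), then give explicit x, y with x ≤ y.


Step 1: Factor n = 13325 = 5^2 · 13 · 41.
Step 2: Check the mod-4 condition on each prime factor: 5 ≡ 1 (mod 4), exponent 2; 13 ≡ 1 (mod 4), exponent 1; 41 ≡ 1 (mod 4), exponent 1.
All primes ≡ 3 (mod 4) appear to even exponent (or don't appear), so by the two-squares theorem n IS expressible as a sum of two squares.
Step 3: Build a representation. Group n = k² · m with k = 5 and m = 13 · 41 = 533 (a product of primes ≡ 1 (mod 4)); a representation of m scales to one of n via (k·x)² + (k·y)² = k²(x² + y²). Each prime p ≡ 1 (mod 4) is itself a sum of two squares; find a² by testing p − a² for a perfect square:
  13: 13 − 1² = 12, 13 − 2² = 9 = 3² ⇒ 13 = 2² + 3².
  41: 41 − 1² = 40, 41 − 2² = 37, 41 − 3² = 32, 41 − 4² = 25 = 5² ⇒ 41 = 4² + 5².
  Combine using the Brahmagupta–Fibonacci identity (a² + b²)(c² + d²) = (ac − bd)² + (ad + bc)² = (ac + bd)² + (ad − bc)²:
  13 · 41 = 533: from (2² + 3²)(4² + 5²), take (2·4 − 3·5, 2·5 + 3·4) = (8 − 15, 10 + 12) = (-7, 22); dropping signs (only squares matter) gives (7, 22); check 7² + 22² = 49 + 484 = 533 ✓.
  Scale by k = 5: (5·7, 5·22) = (35, 110).
Step 4: Order so x ≤ y and verify: 35² + 110² = 1225 + 12100 = 13325 = n. ✓

n = 13325 = 35² + 110² (one valid representation with x ≤ y).


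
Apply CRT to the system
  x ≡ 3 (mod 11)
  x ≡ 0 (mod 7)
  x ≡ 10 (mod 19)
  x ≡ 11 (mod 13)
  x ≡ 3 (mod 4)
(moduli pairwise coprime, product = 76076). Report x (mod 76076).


Product of moduli M = 11 · 7 · 19 · 13 · 4 = 76076.
Merge one congruence at a time:
  Start: x ≡ 3 (mod 11).
  Combine with x ≡ 0 (mod 7); new modulus lcm = 77.
    Write x = 3 + 11·t and substitute into x ≡ 0 (mod 7): 11·t ≡ 0 − 3 = -3 (mod 7).
    Reduce coefficients mod 7: 4·t ≡ 4 (mod 7).
    The inverse of 4 mod 7 is 2 (since 4·2 = 8 = 1·7 + 1), so t ≡ 2·4 = 8 ≡ 1 (mod 7).
    Then x = 3 + 11·1 = 14, valid modulo lcm(11, 7) = 77: x ≡ 14 (mod 77).
  Combine with x ≡ 10 (mod 19); new modulus lcm = 1463.
    Write x = 14 + 77·t and substitute into x ≡ 10 (mod 19): 77·t ≡ 10 − 14 = -4 (mod 19).
    Reduce coefficients mod 19: 1·t ≡ 15 (mod 19).
    So t ≡ 15 (mod 19).
    Then x = 14 + 77·15 = 1169, valid modulo lcm(77, 19) = 1463: x ≡ 1169 (mod 1463).
  Combine with x ≡ 11 (mod 13); new modulus lcm = 19019.
    Write x = 1169 + 1463·t and substitute into x ≡ 11 (mod 13): 1463·t ≡ 11 − 1169 = -1158 (mod 13).
    Reduce coefficients mod 13: 7·t ≡ 12 (mod 13).
    The inverse of 7 mod 13 is 2 (since 7·2 = 14 = 1·13 + 1), so t ≡ 2·12 = 24 ≡ 11 (mod 13).
    Then x = 1169 + 1463·11 = 17262, valid modulo lcm(1463, 13) = 19019: x ≡ 17262 (mod 19019).
  Combine with x ≡ 3 (mod 4); new modulus lcm = 76076.
    Write x = 17262 + 19019·t and substitute into x ≡ 3 (mod 4): 19019·t ≡ 3 − 17262 = -17259 (mod 4).
    Reduce coefficients mod 4: 3·t ≡ 1 (mod 4).
    The inverse of 3 mod 4 is 3 (since 3·3 = 9 = 2·4 + 1), so t ≡ 3·1 = 3 ≡ 3 (mod 4).
    Then x = 17262 + 19019·3 = 74319, valid modulo lcm(19019, 4) = 76076: x ≡ 74319 (mod 76076).
Verify against each original: 74319 mod 11 = 3, 74319 mod 7 = 0, 74319 mod 19 = 10, 74319 mod 13 = 11, 74319 mod 4 = 3.

x ≡ 74319 (mod 76076).


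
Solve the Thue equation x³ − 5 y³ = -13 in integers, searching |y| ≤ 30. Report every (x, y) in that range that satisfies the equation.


The equation is x³ - 5y³ = -13. For fixed y, x³ = 5·y³ − 13, so a solution requires the RHS to be a perfect cube.
Strategy: iterate y from -30 to 30, compute RHS = 5·y³ − 13, and check whether it is a (positive or negative) perfect cube.
Check small values of y:
  y = 0: RHS = -13 is not a perfect cube.
  y = 1: RHS = -8 = (-2)³ ⇒ x = -2 works.
  y = -1: RHS = -18 is not a perfect cube.
  y = 2: RHS = 27 = (3)³ ⇒ x = 3 works.
  y = -2: RHS = -53 is not a perfect cube.
  y = 3: RHS = 122 is not a perfect cube.
  y = -3: RHS = -148 is not a perfect cube.
Continuing, at y = -7: RHS = -1728 = (-12)³ ⇒ x = -12 works.
Searching the remaining y in |y| ≤ 30 finds no further solutions.
Collected solutions: (-2, 1), (3, 2), (-12, -7).

Solutions (with |y| ≤ 30): (-2, 1), (3, 2), (-12, -7).


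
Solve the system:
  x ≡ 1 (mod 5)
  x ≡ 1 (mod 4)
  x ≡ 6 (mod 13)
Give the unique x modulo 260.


Moduli 5, 4, 13 are pairwise coprime; by CRT there is a unique solution modulo M = 5 · 4 · 13 = 260.
Solve pairwise, accumulating the modulus:
  Start with x ≡ 1 (mod 5).
  Combine with x ≡ 1 (mod 4): since gcd(5, 4) = 1, we get a unique residue mod 20.
    Write x = 1 + 5·t and substitute into x ≡ 1 (mod 4): 5·t ≡ 1 − 1 = 0 (mod 4).
    Reduce coefficients mod 4: 1·t ≡ 0 (mod 4).
    So t ≡ 0 (mod 4).
    Then x = 1 + 5·0 = 1, valid modulo lcm(5, 4) = 20: x ≡ 1 (mod 20).
  Combine with x ≡ 6 (mod 13): since gcd(20, 13) = 1, we get a unique residue mod 260.
    Write x = 1 + 20·t and substitute into x ≡ 6 (mod 13): 20·t ≡ 6 − 1 = 5 (mod 13).
    Reduce coefficients mod 13: 7·t ≡ 5 (mod 13).
    The inverse of 7 mod 13 is 2 (since 7·2 = 14 = 1·13 + 1), so t ≡ 2·5 = 10 ≡ 10 (mod 13).
    Then x = 1 + 20·10 = 201, valid modulo lcm(20, 13) = 260: x ≡ 201 (mod 260).
Verify: 201 mod 5 = 1 ✓, 201 mod 4 = 1 ✓, 201 mod 13 = 6 ✓.

x ≡ 201 (mod 260).


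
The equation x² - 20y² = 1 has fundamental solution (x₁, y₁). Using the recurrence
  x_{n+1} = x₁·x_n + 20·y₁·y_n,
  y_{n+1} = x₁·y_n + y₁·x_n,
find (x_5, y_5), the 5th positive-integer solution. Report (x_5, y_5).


Step 1: Find the fundamental solution (x₁, y₁) of x² - 20y² = 1.
  Expand √20 as a continued fraction. a₀ = ⌊√20⌋ = 4; iterate m_{k+1} = d_k·a_k − m_k, d_{k+1} = (20 − m_{k+1}²)/d_k, a_{k+1} = ⌊(a₀ + m_{k+1})/d_{k+1}⌋ (starting m₀ = 0, d₀ = 1), with convergents p_k = a_k·p_{k-1} + p_{k-2}, q_k = a_k·q_{k-1} + q_{k-2} (p₋₁ = 1, q₋₁ = 0):
  k = 0: a₀ = 4; p₀/q₀ = 4/1; p₀² − 20·q₀² = 16 − 20 = -4.
  k = 1: m = 4, d = 4, a = ⌊(4 + 4)/4⌋ = 2; p/q = (2·4 + 1)/(2·1 + 0) = 9/2; p² − 20·q² = 81 − 80 = 1.
  The first convergent with p² − 20·q² = 1 gives the fundamental solution (x₁, y₁) = (9, 2).
Step 2: Apply the recurrence (x_{n+1}, y_{n+1}) = (x₁x_n + 20y₁y_n, x₁y_n + y₁x_n) repeatedly.
  From (x_1, y_1) = (9, 2): x_2 = 9·9 + 20·2·2 = 161; y_2 = 9·2 + 2·9 = 36.
  From (x_2, y_2) = (161, 36): x_3 = 9·161 + 20·2·36 = 2889; y_3 = 9·36 + 2·161 = 646.
  From (x_3, y_3) = (2889, 646): x_4 = 9·2889 + 20·2·646 = 51841; y_4 = 9·646 + 2·2889 = 11592.
  From (x_4, y_4) = (51841, 11592): x_5 = 9·51841 + 20·2·11592 = 930249; y_5 = 9·11592 + 2·51841 = 208010.
Step 3: Verify x_5² - 20·y_5² = 865363202001 - 865363202000 = 1 (should be 1). ✓

(x_1, y_1) = (9, 2); (x_5, y_5) = (930249, 208010).


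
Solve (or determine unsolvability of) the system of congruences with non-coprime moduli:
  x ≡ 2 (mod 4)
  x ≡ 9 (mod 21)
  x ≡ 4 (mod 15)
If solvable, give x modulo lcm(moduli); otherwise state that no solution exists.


Moduli 4, 21, 15 are not pairwise coprime, so CRT works modulo lcm(m_i) when all pairwise compatibility conditions hold.
Pairwise compatibility: gcd(m_i, m_j) must divide a_i - a_j for every pair.
Merge one congruence at a time:
  Start: x ≡ 2 (mod 4).
  Combine with x ≡ 9 (mod 21): gcd(4, 21) = 1; 9 - 2 = 7, which IS divisible by 1, so compatible.
    Write x = 2 + 4·t and substitute into x ≡ 9 (mod 21): 4·t ≡ 9 − 2 = 7 (mod 21).
    The inverse of 4 mod 21 is 16 (since 4·16 = 64 = 3·21 + 1), so t ≡ 16·7 = 112 ≡ 7 (mod 21).
    Then x = 2 + 4·7 = 30, valid modulo lcm(4, 21) = 84: x ≡ 30 (mod 84).
  Combine with x ≡ 4 (mod 15): gcd(84, 15) = 3, and 4 - 30 = -26 is NOT divisible by 3.
    ⇒ system is inconsistent (no integer solution).

No solution (the system is inconsistent).


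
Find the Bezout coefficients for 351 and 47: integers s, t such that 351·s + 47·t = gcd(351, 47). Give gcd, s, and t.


Euclidean algorithm on (351, 47) — divide until remainder is 0:
  351 = 7 · 47 + 22
  47 = 2 · 22 + 3
  22 = 7 · 3 + 1
  3 = 3 · 1 + 0
gcd(351, 47) = 1.
Track Bezout coefficients alongside the remainders: start with r₀ = 351 = a·1 + b·0 (s = 1, t = 0) and r₁ = 47 = a·0 + b·1 (s = 0, t = 1); each new remainder r_{k+1} = r_{k-1} − q_k·r_k inherits s_{k+1} = s_{k-1} − q_k·s_k, t_{k+1} = t_{k-1} − q_k·t_k, so r_k = a·s_k + b·t_k at every step:
  q = 7: r = 22, s = 1 − 7·0 = 1, t = 0 − 7·1 = -7  (check: 351·1 + 47·(-7) = 22)
  q = 2: r = 3, s = 0 − 2·1 = -2, t = 1 − 2·(-7) = 15  (check: 351·(-2) + 47·15 = 3)
  q = 7: r = 1, s = 1 − 7·(-2) = 15, t = -7 − 7·15 = -112  (check: 351·15 + 47·(-112) = 1)
The row with r = 1 (the gcd) gives the Bezout coefficients s = 15, t = -112.
Result: 351 · (15) + 47 · (-112) = 1.

gcd(351, 47) = 1; s = 15, t = -112 (check: 351·15 + 47·(-112) = 1).


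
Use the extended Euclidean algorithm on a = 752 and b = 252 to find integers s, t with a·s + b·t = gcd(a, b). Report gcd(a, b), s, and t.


Euclidean algorithm on (752, 252) — divide until remainder is 0:
  752 = 2 · 252 + 248
  252 = 1 · 248 + 4
  248 = 62 · 4 + 0
gcd(752, 252) = 4.
Track Bezout coefficients alongside the remainders: start with r₀ = 752 = a·1 + b·0 (s = 1, t = 0) and r₁ = 252 = a·0 + b·1 (s = 0, t = 1); each new remainder r_{k+1} = r_{k-1} − q_k·r_k inherits s_{k+1} = s_{k-1} − q_k·s_k, t_{k+1} = t_{k-1} − q_k·t_k, so r_k = a·s_k + b·t_k at every step:
  q = 2: r = 248, s = 1 − 2·0 = 1, t = 0 − 2·1 = -2  (check: 752·1 + 252·(-2) = 248)
  q = 1: r = 4, s = 0 − 1·1 = -1, t = 1 − 1·(-2) = 3  (check: 752·(-1) + 252·3 = 4)
The row with r = 4 (the gcd) gives the Bezout coefficients s = -1, t = 3.
Result: 752 · (-1) + 252 · (3) = 4.

gcd(752, 252) = 4; s = -1, t = 3 (check: 752·(-1) + 252·3 = 4).


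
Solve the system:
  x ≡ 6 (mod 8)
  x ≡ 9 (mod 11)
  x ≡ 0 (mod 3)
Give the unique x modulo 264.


Moduli 8, 11, 3 are pairwise coprime; by CRT there is a unique solution modulo M = 8 · 11 · 3 = 264.
Solve pairwise, accumulating the modulus:
  Start with x ≡ 6 (mod 8).
  Combine with x ≡ 9 (mod 11): since gcd(8, 11) = 1, we get a unique residue mod 88.
    Write x = 6 + 8·t and substitute into x ≡ 9 (mod 11): 8·t ≡ 9 − 6 = 3 (mod 11).
    The inverse of 8 mod 11 is 7 (since 8·7 = 56 = 5·11 + 1), so t ≡ 7·3 = 21 ≡ 10 (mod 11).
    Then x = 6 + 8·10 = 86, valid modulo lcm(8, 11) = 88: x ≡ 86 (mod 88).
  Combine with x ≡ 0 (mod 3): since gcd(88, 3) = 1, we get a unique residue mod 264.
    Write x = 86 + 88·t and substitute into x ≡ 0 (mod 3): 88·t ≡ 0 − 86 = -86 (mod 3).
    Reduce coefficients mod 3: 1·t ≡ 1 (mod 3).
    So t ≡ 1 (mod 3).
    Then x = 86 + 88·1 = 174, valid modulo lcm(88, 3) = 264: x ≡ 174 (mod 264).
Verify: 174 mod 8 = 6 ✓, 174 mod 11 = 9 ✓, 174 mod 3 = 0 ✓.

x ≡ 174 (mod 264).


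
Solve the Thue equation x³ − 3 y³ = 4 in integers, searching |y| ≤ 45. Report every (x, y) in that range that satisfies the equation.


The equation is x³ - 3y³ = 4. For fixed y, x³ = 3·y³ + 4, so a solution requires the RHS to be a perfect cube.
Strategy: iterate y from -45 to 45, compute RHS = 3·y³ + 4, and check whether it is a (positive or negative) perfect cube.
Check small values of y:
  y = 0: RHS = 4 is not a perfect cube.
  y = 1: RHS = 7 is not a perfect cube.
  y = -1: RHS = 1 = (1)³ ⇒ x = 1 works.
  y = 2: RHS = 28 is not a perfect cube.
  y = -2: RHS = -20 is not a perfect cube.
  y = 3: RHS = 85 is not a perfect cube.
  y = -3: RHS = -77 is not a perfect cube.
Continuing the search up to |y| = 45 finds no further solutions beyond those listed.
Collected solutions: (1, -1).

Solutions (with |y| ≤ 45): (1, -1).


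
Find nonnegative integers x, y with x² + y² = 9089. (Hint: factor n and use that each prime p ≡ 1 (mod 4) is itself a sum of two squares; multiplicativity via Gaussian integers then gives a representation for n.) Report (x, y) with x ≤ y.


Step 1: Factor n = 9089 = 61 · 149.
Step 2: Check the mod-4 condition on each prime factor: 61 ≡ 1 (mod 4), exponent 1; 149 ≡ 1 (mod 4), exponent 1.
All primes ≡ 3 (mod 4) appear to even exponent (or don't appear), so by the two-squares theorem n IS expressible as a sum of two squares.
Step 3: Build a representation. Here n = 61 · 149 is a product of primes ≡ 1 (mod 4). Each prime p ≡ 1 (mod 4) is itself a sum of two squares; find a² by testing p − a² for a perfect square:
  61: 61 − 1² = 60, 61 − 2² = 57, 61 − 3² = 52, 61 − 4² = 45, 61 − 5² = 36 = 6² ⇒ 61 = 5² + 6².
  149: 149 − 1² = 148, 149 − 2² = 145, 149 − 3² = 140, 149 − 4² = 133, 149 − 5² = 124, 149 − 6² = 113, 149 − 7² = 100 = 10² ⇒ 149 = 7² + 10².
  Combine using the Brahmagupta–Fibonacci identity (a² + b²)(c² + d²) = (ac − bd)² + (ad + bc)² = (ac + bd)² + (ad − bc)²:
  61 · 149 = 9089: from (5² + 6²)(7² + 10²), take (5·7 − 6·10, 5·10 + 6·7) = (35 − 60, 50 + 42) = (-25, 92); dropping signs (only squares matter) gives (25, 92); check 25² + 92² = 625 + 8464 = 9089 ✓.
Step 4: Order so x ≤ y and verify: 25² + 92² = 625 + 8464 = 9089 = n. ✓

n = 9089 = 25² + 92² (one valid representation with x ≤ y).


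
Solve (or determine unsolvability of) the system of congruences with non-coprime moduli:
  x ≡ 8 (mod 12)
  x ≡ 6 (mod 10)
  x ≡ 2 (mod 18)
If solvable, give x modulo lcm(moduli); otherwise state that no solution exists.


Moduli 12, 10, 18 are not pairwise coprime, so CRT works modulo lcm(m_i) when all pairwise compatibility conditions hold.
Pairwise compatibility: gcd(m_i, m_j) must divide a_i - a_j for every pair.
Merge one congruence at a time:
  Start: x ≡ 8 (mod 12).
  Combine with x ≡ 6 (mod 10): gcd(12, 10) = 2; 6 - 8 = -2, which IS divisible by 2, so compatible.
    Write x = 8 + 12·t and substitute into x ≡ 6 (mod 10): 12·t ≡ 6 − 8 = -2 (mod 10).
    Divide the congruence (and modulus) by g = 2: 6·t ≡ -1 (mod 5).
    Reduce coefficients mod 5: 1·t ≡ 4 (mod 5).
    So t ≡ 4 (mod 5).
    Then x = 8 + 12·4 = 56, valid modulo lcm(12, 10) = 60: x ≡ 56 (mod 60).
  Combine with x ≡ 2 (mod 18): gcd(60, 18) = 6; 2 - 56 = -54, which IS divisible by 6, so compatible.
    Write x = 56 + 60·t and substitute into x ≡ 2 (mod 18): 60·t ≡ 2 − 56 = -54 (mod 18).
    Divide the congruence (and modulus) by g = 6: 10·t ≡ -9 (mod 3).
    Reduce coefficients mod 3: 1·t ≡ 0 (mod 3).
    So t ≡ 0 (mod 3).
    Then x = 56 + 60·0 = 56, valid modulo lcm(60, 18) = 180: x ≡ 56 (mod 180).
Verify: 56 mod 12 = 8, 56 mod 10 = 6, 56 mod 18 = 2.

x ≡ 56 (mod 180).


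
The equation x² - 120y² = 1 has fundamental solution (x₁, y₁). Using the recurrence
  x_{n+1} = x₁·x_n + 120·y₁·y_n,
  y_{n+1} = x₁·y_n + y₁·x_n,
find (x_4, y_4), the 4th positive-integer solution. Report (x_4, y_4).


Step 1: Find the fundamental solution (x₁, y₁) of x² - 120y² = 1.
  Expand √120 as a continued fraction. a₀ = ⌊√120⌋ = 10; iterate m_{k+1} = d_k·a_k − m_k, d_{k+1} = (120 − m_{k+1}²)/d_k, a_{k+1} = ⌊(a₀ + m_{k+1})/d_{k+1}⌋ (starting m₀ = 0, d₀ = 1), with convergents p_k = a_k·p_{k-1} + p_{k-2}, q_k = a_k·q_{k-1} + q_{k-2} (p₋₁ = 1, q₋₁ = 0):
  k = 0: a₀ = 10; p₀/q₀ = 10/1; p₀² − 120·q₀² = 100 − 120 = -20.
  k = 1: m = 10, d = 20, a = ⌊(10 + 10)/20⌋ = 1; p/q = (1·10 + 1)/(1·1 + 0) = 11/1; p² − 120·q² = 121 − 120 = 1.
  The first convergent with p² − 120·q² = 1 gives the fundamental solution (x₁, y₁) = (11, 1).
Step 2: Apply the recurrence (x_{n+1}, y_{n+1}) = (x₁x_n + 120y₁y_n, x₁y_n + y₁x_n) repeatedly.
  From (x_1, y_1) = (11, 1): x_2 = 11·11 + 120·1·1 = 241; y_2 = 11·1 + 1·11 = 22.
  From (x_2, y_2) = (241, 22): x_3 = 11·241 + 120·1·22 = 5291; y_3 = 11·22 + 1·241 = 483.
  From (x_3, y_3) = (5291, 483): x_4 = 11·5291 + 120·1·483 = 116161; y_4 = 11·483 + 1·5291 = 10604.
Step 3: Verify x_4² - 120·y_4² = 13493377921 - 13493377920 = 1 (should be 1). ✓

(x_1, y_1) = (11, 1); (x_4, y_4) = (116161, 10604).


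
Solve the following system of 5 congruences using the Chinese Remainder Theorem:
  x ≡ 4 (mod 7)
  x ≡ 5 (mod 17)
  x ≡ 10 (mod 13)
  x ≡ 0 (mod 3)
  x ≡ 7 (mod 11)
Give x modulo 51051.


Product of moduli M = 7 · 17 · 13 · 3 · 11 = 51051.
Merge one congruence at a time:
  Start: x ≡ 4 (mod 7).
  Combine with x ≡ 5 (mod 17); new modulus lcm = 119.
    Write x = 4 + 7·t and substitute into x ≡ 5 (mod 17): 7·t ≡ 5 − 4 = 1 (mod 17).
    The inverse of 7 mod 17 is 5 (since 7·5 = 35 = 2·17 + 1), so t ≡ 5·1 = 5 ≡ 5 (mod 17).
    Then x = 4 + 7·5 = 39, valid modulo lcm(7, 17) = 119: x ≡ 39 (mod 119).
  Combine with x ≡ 10 (mod 13); new modulus lcm = 1547.
    Write x = 39 + 119·t and substitute into x ≡ 10 (mod 13): 119·t ≡ 10 − 39 = -29 (mod 13).
    Reduce coefficients mod 13: 2·t ≡ 10 (mod 13).
    The inverse of 2 mod 13 is 7 (since 2·7 = 14 = 1·13 + 1), so t ≡ 7·10 = 70 ≡ 5 (mod 13).
    Then x = 39 + 119·5 = 634, valid modulo lcm(119, 13) = 1547: x ≡ 634 (mod 1547).
  Combine with x ≡ 0 (mod 3); new modulus lcm = 4641.
    Write x = 634 + 1547·t and substitute into x ≡ 0 (mod 3): 1547·t ≡ 0 − 634 = -634 (mod 3).
    Reduce coefficients mod 3: 2·t ≡ 2 (mod 3).
    The inverse of 2 mod 3 is 2 (since 2·2 = 4 = 1·3 + 1), so t ≡ 2·2 = 4 ≡ 1 (mod 3).
    Then x = 634 + 1547·1 = 2181, valid modulo lcm(1547, 3) = 4641: x ≡ 2181 (mod 4641).
  Combine with x ≡ 7 (mod 11); new modulus lcm = 51051.
    Write x = 2181 + 4641·t and substitute into x ≡ 7 (mod 11): 4641·t ≡ 7 − 2181 = -2174 (mod 11).
    Reduce coefficients mod 11: 10·t ≡ 4 (mod 11).
    The inverse of 10 mod 11 is 10 (since 10·10 = 100 = 9·11 + 1), so t ≡ 10·4 = 40 ≡ 7 (mod 11).
    Then x = 2181 + 4641·7 = 34668, valid modulo lcm(4641, 11) = 51051: x ≡ 34668 (mod 51051).
Verify against each original: 34668 mod 7 = 4, 34668 mod 17 = 5, 34668 mod 13 = 10, 34668 mod 3 = 0, 34668 mod 11 = 7.

x ≡ 34668 (mod 51051).


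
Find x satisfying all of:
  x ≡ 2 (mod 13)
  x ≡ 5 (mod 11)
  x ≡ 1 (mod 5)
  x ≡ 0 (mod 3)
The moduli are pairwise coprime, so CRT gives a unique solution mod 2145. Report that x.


Product of moduli M = 13 · 11 · 5 · 3 = 2145.
Merge one congruence at a time:
  Start: x ≡ 2 (mod 13).
  Combine with x ≡ 5 (mod 11); new modulus lcm = 143.
    Write x = 2 + 13·t and substitute into x ≡ 5 (mod 11): 13·t ≡ 5 − 2 = 3 (mod 11).
    Reduce coefficients mod 11: 2·t ≡ 3 (mod 11).
    The inverse of 2 mod 11 is 6 (since 2·6 = 12 = 1·11 + 1), so t ≡ 6·3 = 18 ≡ 7 (mod 11).
    Then x = 2 + 13·7 = 93, valid modulo lcm(13, 11) = 143: x ≡ 93 (mod 143).
  Combine with x ≡ 1 (mod 5); new modulus lcm = 715.
    Write x = 93 + 143·t and substitute into x ≡ 1 (mod 5): 143·t ≡ 1 − 93 = -92 (mod 5).
    Reduce coefficients mod 5: 3·t ≡ 3 (mod 5).
    The inverse of 3 mod 5 is 2 (since 3·2 = 6 = 1·5 + 1), so t ≡ 2·3 = 6 ≡ 1 (mod 5).
    Then x = 93 + 143·1 = 236, valid modulo lcm(143, 5) = 715: x ≡ 236 (mod 715).
  Combine with x ≡ 0 (mod 3); new modulus lcm = 2145.
    Write x = 236 + 715·t and substitute into x ≡ 0 (mod 3): 715·t ≡ 0 − 236 = -236 (mod 3).
    Reduce coefficients mod 3: 1·t ≡ 1 (mod 3).
    So t ≡ 1 (mod 3).
    Then x = 236 + 715·1 = 951, valid modulo lcm(715, 3) = 2145: x ≡ 951 (mod 2145).
Verify against each original: 951 mod 13 = 2, 951 mod 11 = 5, 951 mod 5 = 1, 951 mod 3 = 0.

x ≡ 951 (mod 2145).


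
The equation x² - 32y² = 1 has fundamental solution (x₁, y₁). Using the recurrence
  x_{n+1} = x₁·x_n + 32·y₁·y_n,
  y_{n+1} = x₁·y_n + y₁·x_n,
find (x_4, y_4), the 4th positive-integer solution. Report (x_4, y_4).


Step 1: Find the fundamental solution (x₁, y₁) of x² - 32y² = 1.
  Expand √32 as a continued fraction. a₀ = ⌊√32⌋ = 5; iterate m_{k+1} = d_k·a_k − m_k, d_{k+1} = (32 − m_{k+1}²)/d_k, a_{k+1} = ⌊(a₀ + m_{k+1})/d_{k+1}⌋ (starting m₀ = 0, d₀ = 1), with convergents p_k = a_k·p_{k-1} + p_{k-2}, q_k = a_k·q_{k-1} + q_{k-2} (p₋₁ = 1, q₋₁ = 0):
  k = 0: a₀ = 5; p₀/q₀ = 5/1; p₀² − 32·q₀² = 25 − 32 = -7.
  k = 1: m = 5, d = 7, a = ⌊(5 + 5)/7⌋ = 1; p/q = (1·5 + 1)/(1·1 + 0) = 6/1; p² − 32·q² = 36 − 32 = 4.
  k = 2: m = 2, d = 4, a = ⌊(5 + 2)/4⌋ = 1; p/q = (1·6 + 5)/(1·1 + 1) = 11/2; p² − 32·q² = 121 − 128 = -7.
  k = 3: m = 2, d = 7, a = ⌊(5 + 2)/7⌋ = 1; p/q = (1·11 + 6)/(1·2 + 1) = 17/3; p² − 32·q² = 289 − 288 = 1.
  The first convergent with p² − 32·q² = 1 gives the fundamental solution (x₁, y₁) = (17, 3).
Step 2: Apply the recurrence (x_{n+1}, y_{n+1}) = (x₁x_n + 32y₁y_n, x₁y_n + y₁x_n) repeatedly.
  From (x_1, y_1) = (17, 3): x_2 = 17·17 + 32·3·3 = 577; y_2 = 17·3 + 3·17 = 102.
  From (x_2, y_2) = (577, 102): x_3 = 17·577 + 32·3·102 = 19601; y_3 = 17·102 + 3·577 = 3465.
  From (x_3, y_3) = (19601, 3465): x_4 = 17·19601 + 32·3·3465 = 665857; y_4 = 17·3465 + 3·19601 = 117708.
Step 3: Verify x_4² - 32·y_4² = 443365544449 - 443365544448 = 1 (should be 1). ✓

(x_1, y_1) = (17, 3); (x_4, y_4) = (665857, 117708).


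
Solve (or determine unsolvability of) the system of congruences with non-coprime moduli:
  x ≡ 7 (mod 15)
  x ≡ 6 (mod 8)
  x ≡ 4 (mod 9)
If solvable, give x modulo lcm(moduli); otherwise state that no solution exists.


Moduli 15, 8, 9 are not pairwise coprime, so CRT works modulo lcm(m_i) when all pairwise compatibility conditions hold.
Pairwise compatibility: gcd(m_i, m_j) must divide a_i - a_j for every pair.
Merge one congruence at a time:
  Start: x ≡ 7 (mod 15).
  Combine with x ≡ 6 (mod 8): gcd(15, 8) = 1; 6 - 7 = -1, which IS divisible by 1, so compatible.
    Write x = 7 + 15·t and substitute into x ≡ 6 (mod 8): 15·t ≡ 6 − 7 = -1 (mod 8).
    Reduce coefficients mod 8: 7·t ≡ 7 (mod 8).
    The inverse of 7 mod 8 is 7 (since 7·7 = 49 = 6·8 + 1), so t ≡ 7·7 = 49 ≡ 1 (mod 8).
    Then x = 7 + 15·1 = 22, valid modulo lcm(15, 8) = 120: x ≡ 22 (mod 120).
  Combine with x ≡ 4 (mod 9): gcd(120, 9) = 3; 4 - 22 = -18, which IS divisible by 3, so compatible.
    Write x = 22 + 120·t and substitute into x ≡ 4 (mod 9): 120·t ≡ 4 − 22 = -18 (mod 9).
    Divide the congruence (and modulus) by g = 3: 40·t ≡ -6 (mod 3).
    Reduce coefficients mod 3: 1·t ≡ 0 (mod 3).
    So t ≡ 0 (mod 3).
    Then x = 22 + 120·0 = 22, valid modulo lcm(120, 9) = 360: x ≡ 22 (mod 360).
Verify: 22 mod 15 = 7, 22 mod 8 = 6, 22 mod 9 = 4.

x ≡ 22 (mod 360).


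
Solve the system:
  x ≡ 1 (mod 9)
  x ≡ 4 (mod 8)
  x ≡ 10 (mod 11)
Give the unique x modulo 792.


Moduli 9, 8, 11 are pairwise coprime; by CRT there is a unique solution modulo M = 9 · 8 · 11 = 792.
Solve pairwise, accumulating the modulus:
  Start with x ≡ 1 (mod 9).
  Combine with x ≡ 4 (mod 8): since gcd(9, 8) = 1, we get a unique residue mod 72.
    Write x = 1 + 9·t and substitute into x ≡ 4 (mod 8): 9·t ≡ 4 − 1 = 3 (mod 8).
    Reduce coefficients mod 8: 1·t ≡ 3 (mod 8).
    So t ≡ 3 (mod 8).
    Then x = 1 + 9·3 = 28, valid modulo lcm(9, 8) = 72: x ≡ 28 (mod 72).
  Combine with x ≡ 10 (mod 11): since gcd(72, 11) = 1, we get a unique residue mod 792.
    Write x = 28 + 72·t and substitute into x ≡ 10 (mod 11): 72·t ≡ 10 − 28 = -18 (mod 11).
    Reduce coefficients mod 11: 6·t ≡ 4 (mod 11).
    The inverse of 6 mod 11 is 2 (since 6·2 = 12 = 1·11 + 1), so t ≡ 2·4 = 8 ≡ 8 (mod 11).
    Then x = 28 + 72·8 = 604, valid modulo lcm(72, 11) = 792: x ≡ 604 (mod 792).
Verify: 604 mod 9 = 1 ✓, 604 mod 8 = 4 ✓, 604 mod 11 = 10 ✓.

x ≡ 604 (mod 792).


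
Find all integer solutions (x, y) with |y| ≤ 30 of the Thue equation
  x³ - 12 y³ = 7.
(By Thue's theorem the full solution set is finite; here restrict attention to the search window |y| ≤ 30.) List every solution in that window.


The equation is x³ - 12y³ = 7. For fixed y, x³ = 12·y³ + 7, so a solution requires the RHS to be a perfect cube.
Strategy: iterate y from -30 to 30, compute RHS = 12·y³ + 7, and check whether it is a (positive or negative) perfect cube.
Check small values of y:
  y = 0: RHS = 7 is not a perfect cube.
  y = 1: RHS = 19 is not a perfect cube.
  y = -1: RHS = -5 is not a perfect cube.
  y = 2: RHS = 103 is not a perfect cube.
  y = -2: RHS = -89 is not a perfect cube.
  y = 3: RHS = 331 is not a perfect cube.
  y = -3: RHS = -317 is not a perfect cube.
Continuing the search up to |y| = 30 finds no solutions either.
No (x, y) in the scanned range satisfies the equation.

No integer solutions with |y| ≤ 30.


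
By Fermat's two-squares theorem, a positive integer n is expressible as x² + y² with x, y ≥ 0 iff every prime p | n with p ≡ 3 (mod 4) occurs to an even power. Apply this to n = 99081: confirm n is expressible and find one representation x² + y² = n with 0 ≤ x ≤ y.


Step 1: Factor n = 99081 = 3^2 · 101 · 109.
Step 2: Check the mod-4 condition on each prime factor: 3 ≡ 3 (mod 4), exponent 2 (must be even); 101 ≡ 1 (mod 4), exponent 1; 109 ≡ 1 (mod 4), exponent 1.
All primes ≡ 3 (mod 4) appear to even exponent (or don't appear), so by the two-squares theorem n IS expressible as a sum of two squares.
Step 3: Build a representation. Group n = k² · m with k = 3 and m = 101 · 109 = 11009 (a product of primes ≡ 1 (mod 4)); a representation of m scales to one of n via (k·x)² + (k·y)² = k²(x² + y²). Each prime p ≡ 1 (mod 4) is itself a sum of two squares; find a² by testing p − a² for a perfect square:
  101: 101 − 1² = 100 = 10² ⇒ 101 = 1² + 10².
  109: 109 − 1² = 108, 109 − 2² = 105, 109 − 3² = 100 = 10² ⇒ 109 = 3² + 10².
  Combine using the Brahmagupta–Fibonacci identity (a² + b²)(c² + d²) = (ac − bd)² + (ad + bc)² = (ac + bd)² + (ad − bc)²:
  101 · 109 = 11009: from (1² + 10²)(3² + 10²), take (1·3 − 10·10, 1·10 + 10·3) = (3 − 100, 10 + 30) = (-97, 40); dropping signs (only squares matter) gives (97, 40); check 97² + 40² = 9409 + 1600 = 11009 ✓.
  Scale by k = 3: (3·97, 3·40) = (291, 120).
Step 4: Order so x ≤ y and verify: 120² + 291² = 14400 + 84681 = 99081 = n. ✓

n = 99081 = 120² + 291² (one valid representation with x ≤ y).


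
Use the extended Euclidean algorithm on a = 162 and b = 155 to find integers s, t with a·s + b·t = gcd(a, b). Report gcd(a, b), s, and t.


Euclidean algorithm on (162, 155) — divide until remainder is 0:
  162 = 1 · 155 + 7
  155 = 22 · 7 + 1
  7 = 7 · 1 + 0
gcd(162, 155) = 1.
Track Bezout coefficients alongside the remainders: start with r₀ = 162 = a·1 + b·0 (s = 1, t = 0) and r₁ = 155 = a·0 + b·1 (s = 0, t = 1); each new remainder r_{k+1} = r_{k-1} − q_k·r_k inherits s_{k+1} = s_{k-1} − q_k·s_k, t_{k+1} = t_{k-1} − q_k·t_k, so r_k = a·s_k + b·t_k at every step:
  q = 1: r = 7, s = 1 − 1·0 = 1, t = 0 − 1·1 = -1  (check: 162·1 + 155·(-1) = 7)
  q = 22: r = 1, s = 0 − 22·1 = -22, t = 1 − 22·(-1) = 23  (check: 162·(-22) + 155·23 = 1)
The row with r = 1 (the gcd) gives the Bezout coefficients s = -22, t = 23.
Result: 162 · (-22) + 155 · (23) = 1.

gcd(162, 155) = 1; s = -22, t = 23 (check: 162·(-22) + 155·23 = 1).


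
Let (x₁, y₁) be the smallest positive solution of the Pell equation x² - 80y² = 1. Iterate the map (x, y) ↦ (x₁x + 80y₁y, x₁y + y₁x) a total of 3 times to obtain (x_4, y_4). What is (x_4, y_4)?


Step 1: Find the fundamental solution (x₁, y₁) of x² - 80y² = 1.
  Expand √80 as a continued fraction. a₀ = ⌊√80⌋ = 8; iterate m_{k+1} = d_k·a_k − m_k, d_{k+1} = (80 − m_{k+1}²)/d_k, a_{k+1} = ⌊(a₀ + m_{k+1})/d_{k+1}⌋ (starting m₀ = 0, d₀ = 1), with convergents p_k = a_k·p_{k-1} + p_{k-2}, q_k = a_k·q_{k-1} + q_{k-2} (p₋₁ = 1, q₋₁ = 0):
  k = 0: a₀ = 8; p₀/q₀ = 8/1; p₀² − 80·q₀² = 64 − 80 = -16.
  k = 1: m = 8, d = 16, a = ⌊(8 + 8)/16⌋ = 1; p/q = (1·8 + 1)/(1·1 + 0) = 9/1; p² − 80·q² = 81 − 80 = 1.
  The first convergent with p² − 80·q² = 1 gives the fundamental solution (x₁, y₁) = (9, 1).
Step 2: Apply the recurrence (x_{n+1}, y_{n+1}) = (x₁x_n + 80y₁y_n, x₁y_n + y₁x_n) repeatedly.
  From (x_1, y_1) = (9, 1): x_2 = 9·9 + 80·1·1 = 161; y_2 = 9·1 + 1·9 = 18.
  From (x_2, y_2) = (161, 18): x_3 = 9·161 + 80·1·18 = 2889; y_3 = 9·18 + 1·161 = 323.
  From (x_3, y_3) = (2889, 323): x_4 = 9·2889 + 80·1·323 = 51841; y_4 = 9·323 + 1·2889 = 5796.
Step 3: Verify x_4² - 80·y_4² = 2687489281 - 2687489280 = 1 (should be 1). ✓

(x_1, y_1) = (9, 1); (x_4, y_4) = (51841, 5796).


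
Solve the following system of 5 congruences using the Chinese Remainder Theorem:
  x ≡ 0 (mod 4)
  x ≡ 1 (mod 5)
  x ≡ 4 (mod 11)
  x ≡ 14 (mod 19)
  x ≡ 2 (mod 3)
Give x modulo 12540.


Product of moduli M = 4 · 5 · 11 · 19 · 3 = 12540.
Merge one congruence at a time:
  Start: x ≡ 0 (mod 4).
  Combine with x ≡ 1 (mod 5); new modulus lcm = 20.
    Write x = 0 + 4·t and substitute into x ≡ 1 (mod 5): 4·t ≡ 1 − 0 = 1 (mod 5).
    The inverse of 4 mod 5 is 4 (since 4·4 = 16 = 3·5 + 1), so t ≡ 4·1 = 4 ≡ 4 (mod 5).
    Then x = 0 + 4·4 = 16, valid modulo lcm(4, 5) = 20: x ≡ 16 (mod 20).
  Combine with x ≡ 4 (mod 11); new modulus lcm = 220.
    Write x = 16 + 20·t and substitute into x ≡ 4 (mod 11): 20·t ≡ 4 − 16 = -12 (mod 11).
    Reduce coefficients mod 11: 9·t ≡ 10 (mod 11).
    The inverse of 9 mod 11 is 5 (since 9·5 = 45 = 4·11 + 1), so t ≡ 5·10 = 50 ≡ 6 (mod 11).
    Then x = 16 + 20·6 = 136, valid modulo lcm(20, 11) = 220: x ≡ 136 (mod 220).
  Combine with x ≡ 14 (mod 19); new modulus lcm = 4180.
    Write x = 136 + 220·t and substitute into x ≡ 14 (mod 19): 220·t ≡ 14 − 136 = -122 (mod 19).
    Reduce coefficients mod 19: 11·t ≡ 11 (mod 19).
    The inverse of 11 mod 19 is 7 (since 11·7 = 77 = 4·19 + 1), so t ≡ 7·11 = 77 ≡ 1 (mod 19).
    Then x = 136 + 220·1 = 356, valid modulo lcm(220, 19) = 4180: x ≡ 356 (mod 4180).
  Combine with x ≡ 2 (mod 3); new modulus lcm = 12540.
    Write x = 356 + 4180·t and substitute into x ≡ 2 (mod 3): 4180·t ≡ 2 − 356 = -354 (mod 3).
    Reduce coefficients mod 3: 1·t ≡ 0 (mod 3).
    So t ≡ 0 (mod 3).
    Then x = 356 + 4180·0 = 356, valid modulo lcm(4180, 3) = 12540: x ≡ 356 (mod 12540).
Verify against each original: 356 mod 4 = 0, 356 mod 5 = 1, 356 mod 11 = 4, 356 mod 19 = 14, 356 mod 3 = 2.

x ≡ 356 (mod 12540).


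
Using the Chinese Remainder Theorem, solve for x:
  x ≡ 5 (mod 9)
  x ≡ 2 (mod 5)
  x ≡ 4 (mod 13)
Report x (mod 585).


Moduli 9, 5, 13 are pairwise coprime; by CRT there is a unique solution modulo M = 9 · 5 · 13 = 585.
Solve pairwise, accumulating the modulus:
  Start with x ≡ 5 (mod 9).
  Combine with x ≡ 2 (mod 5): since gcd(9, 5) = 1, we get a unique residue mod 45.
    Write x = 5 + 9·t and substitute into x ≡ 2 (mod 5): 9·t ≡ 2 − 5 = -3 (mod 5).
    Reduce coefficients mod 5: 4·t ≡ 2 (mod 5).
    The inverse of 4 mod 5 is 4 (since 4·4 = 16 = 3·5 + 1), so t ≡ 4·2 = 8 ≡ 3 (mod 5).
    Then x = 5 + 9·3 = 32, valid modulo lcm(9, 5) = 45: x ≡ 32 (mod 45).
  Combine with x ≡ 4 (mod 13): since gcd(45, 13) = 1, we get a unique residue mod 585.
    Write x = 32 + 45·t and substitute into x ≡ 4 (mod 13): 45·t ≡ 4 − 32 = -28 (mod 13).
    Reduce coefficients mod 13: 6·t ≡ 11 (mod 13).
    The inverse of 6 mod 13 is 11 (since 6·11 = 66 = 5·13 + 1), so t ≡ 11·11 = 121 ≡ 4 (mod 13).
    Then x = 32 + 45·4 = 212, valid modulo lcm(45, 13) = 585: x ≡ 212 (mod 585).
Verify: 212 mod 9 = 5 ✓, 212 mod 5 = 2 ✓, 212 mod 13 = 4 ✓.

x ≡ 212 (mod 585).


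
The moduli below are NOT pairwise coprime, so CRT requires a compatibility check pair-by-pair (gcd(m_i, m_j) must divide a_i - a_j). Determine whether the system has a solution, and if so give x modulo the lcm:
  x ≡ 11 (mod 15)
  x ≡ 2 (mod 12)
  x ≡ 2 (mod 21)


Moduli 15, 12, 21 are not pairwise coprime, so CRT works modulo lcm(m_i) when all pairwise compatibility conditions hold.
Pairwise compatibility: gcd(m_i, m_j) must divide a_i - a_j for every pair.
Merge one congruence at a time:
  Start: x ≡ 11 (mod 15).
  Combine with x ≡ 2 (mod 12): gcd(15, 12) = 3; 2 - 11 = -9, which IS divisible by 3, so compatible.
    Write x = 11 + 15·t and substitute into x ≡ 2 (mod 12): 15·t ≡ 2 − 11 = -9 (mod 12).
    Divide the congruence (and modulus) by g = 3: 5·t ≡ -3 (mod 4).
    Reduce coefficients mod 4: 1·t ≡ 1 (mod 4).
    So t ≡ 1 (mod 4).
    Then x = 11 + 15·1 = 26, valid modulo lcm(15, 12) = 60: x ≡ 26 (mod 60).
  Combine with x ≡ 2 (mod 21): gcd(60, 21) = 3; 2 - 26 = -24, which IS divisible by 3, so compatible.
    Write x = 26 + 60·t and substitute into x ≡ 2 (mod 21): 60·t ≡ 2 − 26 = -24 (mod 21).
    Divide the congruence (and modulus) by g = 3: 20·t ≡ -8 (mod 7).
    Reduce coefficients mod 7: 6·t ≡ 6 (mod 7).
    The inverse of 6 mod 7 is 6 (since 6·6 = 36 = 5·7 + 1), so t ≡ 6·6 = 36 ≡ 1 (mod 7).
    Then x = 26 + 60·1 = 86, valid modulo lcm(60, 21) = 420: x ≡ 86 (mod 420).
Verify: 86 mod 15 = 11, 86 mod 12 = 2, 86 mod 21 = 2.

x ≡ 86 (mod 420).


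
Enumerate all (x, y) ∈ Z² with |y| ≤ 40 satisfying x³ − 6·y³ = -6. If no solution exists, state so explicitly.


The equation is x³ - 6y³ = -6. For fixed y, x³ = 6·y³ − 6, so a solution requires the RHS to be a perfect cube.
Strategy: iterate y from -40 to 40, compute RHS = 6·y³ − 6, and check whether it is a (positive or negative) perfect cube.
Check small values of y:
  y = 0: RHS = -6 is not a perfect cube.
  y = 1: RHS = 0 = (0)³ ⇒ x = 0 works.
  y = -1: RHS = -12 is not a perfect cube.
  y = 2: RHS = 42 is not a perfect cube.
  y = -2: RHS = -54 is not a perfect cube.
  y = 3: RHS = 156 is not a perfect cube.
  y = -3: RHS = -168 is not a perfect cube.
Continuing the search up to |y| = 40 finds no further solutions beyond those listed.
Collected solutions: (0, 1).

Solutions (with |y| ≤ 40): (0, 1).


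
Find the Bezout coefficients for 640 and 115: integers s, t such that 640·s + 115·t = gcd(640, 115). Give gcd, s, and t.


Euclidean algorithm on (640, 115) — divide until remainder is 0:
  640 = 5 · 115 + 65
  115 = 1 · 65 + 50
  65 = 1 · 50 + 15
  50 = 3 · 15 + 5
  15 = 3 · 5 + 0
gcd(640, 115) = 5.
Track Bezout coefficients alongside the remainders: start with r₀ = 640 = a·1 + b·0 (s = 1, t = 0) and r₁ = 115 = a·0 + b·1 (s = 0, t = 1); each new remainder r_{k+1} = r_{k-1} − q_k·r_k inherits s_{k+1} = s_{k-1} − q_k·s_k, t_{k+1} = t_{k-1} − q_k·t_k, so r_k = a·s_k + b·t_k at every step:
  q = 5: r = 65, s = 1 − 5·0 = 1, t = 0 − 5·1 = -5  (check: 640·1 + 115·(-5) = 65)
  q = 1: r = 50, s = 0 − 1·1 = -1, t = 1 − 1·(-5) = 6  (check: 640·(-1) + 115·6 = 50)
  q = 1: r = 15, s = 1 − 1·(-1) = 2, t = -5 − 1·6 = -11  (check: 640·2 + 115·(-11) = 15)
  q = 3: r = 5, s = -1 − 3·2 = -7, t = 6 − 3·(-11) = 39  (check: 640·(-7) + 115·39 = 5)
The row with r = 5 (the gcd) gives the Bezout coefficients s = -7, t = 39.
Result: 640 · (-7) + 115 · (39) = 5.

gcd(640, 115) = 5; s = -7, t = 39 (check: 640·(-7) + 115·39 = 5).


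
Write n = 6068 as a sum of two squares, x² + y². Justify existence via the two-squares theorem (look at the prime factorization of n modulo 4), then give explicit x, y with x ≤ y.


Step 1: Factor n = 6068 = 2^2 · 37 · 41.
Step 2: Check the mod-4 condition on each prime factor: 2 = 2 (special); 37 ≡ 1 (mod 4), exponent 1; 41 ≡ 1 (mod 4), exponent 1.
All primes ≡ 3 (mod 4) appear to even exponent (or don't appear), so by the two-squares theorem n IS expressible as a sum of two squares.
Step 3: Build a representation. Group n = k² · m with k = 2 and m = 37 · 41 = 1517 (a product of primes ≡ 1 (mod 4)); a representation of m scales to one of n via (k·x)² + (k·y)² = k²(x² + y²). Each prime p ≡ 1 (mod 4) is itself a sum of two squares; find a² by testing p − a² for a perfect square:
  37: 37 − 1² = 36 = 6² ⇒ 37 = 1² + 6².
  41: 41 − 1² = 40, 41 − 2² = 37, 41 − 3² = 32, 41 − 4² = 25 = 5² ⇒ 41 = 4² + 5².
  Combine using the Brahmagupta–Fibonacci identity (a² + b²)(c² + d²) = (ac − bd)² + (ad + bc)² = (ac + bd)² + (ad − bc)²:
  37 · 41 = 1517: from (1² + 6²)(4² + 5²), take (1·4 − 6·5, 1·5 + 6·4) = (4 − 30, 5 + 24) = (-26, 29); dropping signs (only squares matter) gives (26, 29); check 26² + 29² = 676 + 841 = 1517 ✓.
  Scale by k = 2: (2·26, 2·29) = (52, 58).
Step 4: Order so x ≤ y and verify: 52² + 58² = 2704 + 3364 = 6068 = n. ✓

n = 6068 = 52² + 58² (one valid representation with x ≤ y).


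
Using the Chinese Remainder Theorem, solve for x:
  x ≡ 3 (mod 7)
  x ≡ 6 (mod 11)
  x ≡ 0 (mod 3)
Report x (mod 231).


Moduli 7, 11, 3 are pairwise coprime; by CRT there is a unique solution modulo M = 7 · 11 · 3 = 231.
Solve pairwise, accumulating the modulus:
  Start with x ≡ 3 (mod 7).
  Combine with x ≡ 6 (mod 11): since gcd(7, 11) = 1, we get a unique residue mod 77.
    Write x = 3 + 7·t and substitute into x ≡ 6 (mod 11): 7·t ≡ 6 − 3 = 3 (mod 11).
    The inverse of 7 mod 11 is 8 (since 7·8 = 56 = 5·11 + 1), so t ≡ 8·3 = 24 ≡ 2 (mod 11).
    Then x = 3 + 7·2 = 17, valid modulo lcm(7, 11) = 77: x ≡ 17 (mod 77).
  Combine with x ≡ 0 (mod 3): since gcd(77, 3) = 1, we get a unique residue mod 231.
    Write x = 17 + 77·t and substitute into x ≡ 0 (mod 3): 77·t ≡ 0 − 17 = -17 (mod 3).
    Reduce coefficients mod 3: 2·t ≡ 1 (mod 3).
    The inverse of 2 mod 3 is 2 (since 2·2 = 4 = 1·3 + 1), so t ≡ 2·1 = 2 ≡ 2 (mod 3).
    Then x = 17 + 77·2 = 171, valid modulo lcm(77, 3) = 231: x ≡ 171 (mod 231).
Verify: 171 mod 7 = 3 ✓, 171 mod 11 = 6 ✓, 171 mod 3 = 0 ✓.

x ≡ 171 (mod 231).


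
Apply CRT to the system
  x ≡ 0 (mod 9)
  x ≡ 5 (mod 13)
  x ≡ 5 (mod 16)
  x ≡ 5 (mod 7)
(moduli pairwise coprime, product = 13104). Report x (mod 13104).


Product of moduli M = 9 · 13 · 16 · 7 = 13104.
Merge one congruence at a time:
  Start: x ≡ 0 (mod 9).
  Combine with x ≡ 5 (mod 13); new modulus lcm = 117.
    Write x = 0 + 9·t and substitute into x ≡ 5 (mod 13): 9·t ≡ 5 − 0 = 5 (mod 13).
    The inverse of 9 mod 13 is 3 (since 9·3 = 27 = 2·13 + 1), so t ≡ 3·5 = 15 ≡ 2 (mod 13).
    Then x = 0 + 9·2 = 18, valid modulo lcm(9, 13) = 117: x ≡ 18 (mod 117).
  Combine with x ≡ 5 (mod 16); new modulus lcm = 1872.
    Write x = 18 + 117·t and substitute into x ≡ 5 (mod 16): 117·t ≡ 5 − 18 = -13 (mod 16).
    Reduce coefficients mod 16: 5·t ≡ 3 (mod 16).
    The inverse of 5 mod 16 is 13 (since 5·13 = 65 = 4·16 + 1), so t ≡ 13·3 = 39 ≡ 7 (mod 16).
    Then x = 18 + 117·7 = 837, valid modulo lcm(117, 16) = 1872: x ≡ 837 (mod 1872).
  Combine with x ≡ 5 (mod 7); new modulus lcm = 13104.
    Write x = 837 + 1872·t and substitute into x ≡ 5 (mod 7): 1872·t ≡ 5 − 837 = -832 (mod 7).
    Reduce coefficients mod 7: 3·t ≡ 1 (mod 7).
    The inverse of 3 mod 7 is 5 (since 3·5 = 15 = 2·7 + 1), so t ≡ 5·1 = 5 ≡ 5 (mod 7).
    Then x = 837 + 1872·5 = 10197, valid modulo lcm(1872, 7) = 13104: x ≡ 10197 (mod 13104).
Verify against each original: 10197 mod 9 = 0, 10197 mod 13 = 5, 10197 mod 16 = 5, 10197 mod 7 = 5.

x ≡ 10197 (mod 13104).
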